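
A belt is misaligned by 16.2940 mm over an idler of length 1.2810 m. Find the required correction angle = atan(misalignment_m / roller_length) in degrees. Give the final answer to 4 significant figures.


misalign_m = 16.2940 / 1000 = 0.016294 m
angle = atan(0.016294 / 1.2810)
angle = 0.7287 deg


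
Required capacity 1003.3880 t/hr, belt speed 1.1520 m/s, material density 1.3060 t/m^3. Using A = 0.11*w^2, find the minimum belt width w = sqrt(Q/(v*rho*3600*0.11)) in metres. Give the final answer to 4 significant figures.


A_req = 1003.3880 / (1.1520 * 1.3060 * 3600) = 0.185255 m^2
w = sqrt(0.185255 / 0.11)
w = 1.298 m


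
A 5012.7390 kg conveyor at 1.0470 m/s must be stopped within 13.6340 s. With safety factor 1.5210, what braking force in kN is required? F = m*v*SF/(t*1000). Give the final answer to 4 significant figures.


F = 5012.7390 * 1.0470 / 13.6340 * 1.5210 / 1000
F = 0.5855 kN


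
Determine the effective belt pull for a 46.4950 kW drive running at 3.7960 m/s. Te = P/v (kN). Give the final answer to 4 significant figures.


Te = P / v = 46.4950 / 3.7960
Te = 12.25 kN


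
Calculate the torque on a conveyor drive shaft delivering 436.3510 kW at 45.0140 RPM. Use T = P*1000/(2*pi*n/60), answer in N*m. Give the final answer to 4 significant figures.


omega = 2*pi*45.0140/60 = 4.71386 rad/s
T = 436.3510*1000 / 4.71386
T = 92570 N*m


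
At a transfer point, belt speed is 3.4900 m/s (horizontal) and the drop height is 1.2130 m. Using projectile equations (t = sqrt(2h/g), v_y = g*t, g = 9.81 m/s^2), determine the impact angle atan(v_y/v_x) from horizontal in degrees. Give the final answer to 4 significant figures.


t = sqrt(2*1.2130/9.81) = 0.497291 s
v_y = 9.81 * 0.497291 = 4.87842 m/s
angle = atan(4.87842 / 3.4900) = 54.42 deg


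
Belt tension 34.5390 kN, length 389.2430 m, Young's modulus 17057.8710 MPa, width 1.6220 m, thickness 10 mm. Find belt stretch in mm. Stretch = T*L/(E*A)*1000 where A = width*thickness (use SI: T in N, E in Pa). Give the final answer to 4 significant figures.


A = 1.6220 * 0.01 = 0.01622 m^2
Stretch = 34.5390*1000 * 389.2430 / (17057.8710e6 * 0.01622) * 1000
Stretch = 48.59 mm


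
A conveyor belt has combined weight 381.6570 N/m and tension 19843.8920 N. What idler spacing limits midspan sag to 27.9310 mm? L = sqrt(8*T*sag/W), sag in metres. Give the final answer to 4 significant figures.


sag = 27.9310/1000 = 0.027931 m
L = sqrt(8 * 19843.8920 * 0.027931 / 381.6570)
L = 3.409 m


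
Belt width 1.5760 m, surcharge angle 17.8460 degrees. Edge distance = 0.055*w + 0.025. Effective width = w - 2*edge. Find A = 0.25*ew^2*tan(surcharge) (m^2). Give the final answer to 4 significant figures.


edge = 0.055*1.5760 + 0.025 = 0.11168 m
ew = 1.5760 - 2*0.11168 = 1.35264 m
A = 0.25 * 1.35264^2 * tan(17.8460 deg)
A = 0.1473 m^2


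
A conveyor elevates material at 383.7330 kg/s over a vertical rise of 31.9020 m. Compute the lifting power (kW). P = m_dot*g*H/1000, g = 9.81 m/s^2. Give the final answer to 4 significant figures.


P = 383.7330 * 9.81 * 31.9020 / 1000
P = 120.1 kW


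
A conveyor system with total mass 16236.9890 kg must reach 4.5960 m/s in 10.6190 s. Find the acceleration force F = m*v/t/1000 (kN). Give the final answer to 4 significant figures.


F = 16236.9890 * 4.5960 / 10.6190 / 1000
F = 7.028 kN


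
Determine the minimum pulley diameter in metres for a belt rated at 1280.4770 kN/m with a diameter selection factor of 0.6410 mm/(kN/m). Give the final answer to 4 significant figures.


D = 1280.4770 * 0.6410 / 1000
D = 0.8208 m


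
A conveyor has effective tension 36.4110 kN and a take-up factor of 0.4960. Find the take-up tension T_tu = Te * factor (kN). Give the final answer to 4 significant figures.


T_tu = 36.4110 * 0.4960
T_tu = 18.06 kN


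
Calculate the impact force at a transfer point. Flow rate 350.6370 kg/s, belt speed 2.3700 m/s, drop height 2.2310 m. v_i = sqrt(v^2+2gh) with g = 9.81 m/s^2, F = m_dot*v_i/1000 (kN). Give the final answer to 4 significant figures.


v_i = sqrt(2.3700^2 + 2*9.81*2.2310) = 7.02774 m/s
F = 350.6370 * 7.02774 / 1000
F = 2.464 kN


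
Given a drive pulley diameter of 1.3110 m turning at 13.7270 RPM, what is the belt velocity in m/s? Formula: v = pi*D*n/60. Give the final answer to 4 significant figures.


v = pi * 1.3110 * 13.7270 / 60
v = 0.9423 m/s


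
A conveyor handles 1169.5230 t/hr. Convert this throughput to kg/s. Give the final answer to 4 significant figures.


m_dot = 1169.5230 * 1000 / 3600
m_dot = 324.9 kg/s


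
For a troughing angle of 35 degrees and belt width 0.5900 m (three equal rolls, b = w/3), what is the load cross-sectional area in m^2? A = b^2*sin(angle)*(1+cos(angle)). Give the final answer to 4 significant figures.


b = 0.5900/3 = 0.196667 m
A = 0.196667^2 * sin(35 deg) * (1 + cos(35 deg))
A = 0.04036 m^2


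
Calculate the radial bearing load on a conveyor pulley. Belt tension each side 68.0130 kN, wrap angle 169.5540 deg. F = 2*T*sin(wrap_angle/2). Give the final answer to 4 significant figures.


F = 2 * 68.0130 * sin(169.5540/2 deg)
F = 135.5 kN


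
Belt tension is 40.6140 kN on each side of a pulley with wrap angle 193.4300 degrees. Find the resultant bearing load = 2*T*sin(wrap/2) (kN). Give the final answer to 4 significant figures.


F = 2 * 40.6140 * sin(193.4300/2 deg)
F = 80.67 kN


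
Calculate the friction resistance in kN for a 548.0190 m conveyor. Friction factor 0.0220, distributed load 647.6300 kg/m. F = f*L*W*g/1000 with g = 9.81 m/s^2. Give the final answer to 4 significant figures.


F = 0.0220 * 548.0190 * 647.6300 * 9.81 / 1000
F = 76.60 kN


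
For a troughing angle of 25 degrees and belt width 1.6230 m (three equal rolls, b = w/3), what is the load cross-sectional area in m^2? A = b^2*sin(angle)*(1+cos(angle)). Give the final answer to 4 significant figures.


b = 1.6230/3 = 0.541 m
A = 0.541^2 * sin(25 deg) * (1 + cos(25 deg))
A = 0.2358 m^2


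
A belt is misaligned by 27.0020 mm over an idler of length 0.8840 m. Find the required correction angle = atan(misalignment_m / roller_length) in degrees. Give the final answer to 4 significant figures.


misalign_m = 27.0020 / 1000 = 0.027002 m
angle = atan(0.027002 / 0.8840)
angle = 1.750 deg


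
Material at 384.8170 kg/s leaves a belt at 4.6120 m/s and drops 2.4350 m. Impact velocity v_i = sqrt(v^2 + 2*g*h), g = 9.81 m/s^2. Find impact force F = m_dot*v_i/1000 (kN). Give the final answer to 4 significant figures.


v_i = sqrt(4.6120^2 + 2*9.81*2.4350) = 8.30935 m/s
F = 384.8170 * 8.30935 / 1000
F = 3.198 kN


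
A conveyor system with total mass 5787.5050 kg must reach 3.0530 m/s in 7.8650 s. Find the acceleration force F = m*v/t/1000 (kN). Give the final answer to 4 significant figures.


F = 5787.5050 * 3.0530 / 7.8650 / 1000
F = 2.247 kN


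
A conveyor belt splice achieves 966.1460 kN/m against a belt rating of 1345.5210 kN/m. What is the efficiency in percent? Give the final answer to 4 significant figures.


Eff = 966.1460 / 1345.5210 * 100
Eff = 71.80 %


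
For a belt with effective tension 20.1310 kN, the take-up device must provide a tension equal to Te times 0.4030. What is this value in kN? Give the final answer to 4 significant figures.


T_tu = 20.1310 * 0.4030
T_tu = 8.113 kN


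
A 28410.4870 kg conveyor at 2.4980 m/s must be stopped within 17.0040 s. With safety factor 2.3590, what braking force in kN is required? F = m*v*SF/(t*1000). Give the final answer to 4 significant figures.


F = 28410.4870 * 2.4980 / 17.0040 * 2.3590 / 1000
F = 9.846 kN


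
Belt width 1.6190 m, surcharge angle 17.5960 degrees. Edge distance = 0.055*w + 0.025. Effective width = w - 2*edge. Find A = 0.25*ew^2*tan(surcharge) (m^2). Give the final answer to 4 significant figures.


edge = 0.055*1.6190 + 0.025 = 0.114045 m
ew = 1.6190 - 2*0.114045 = 1.39091 m
A = 0.25 * 1.39091^2 * tan(17.5960 deg)
A = 0.1534 m^2


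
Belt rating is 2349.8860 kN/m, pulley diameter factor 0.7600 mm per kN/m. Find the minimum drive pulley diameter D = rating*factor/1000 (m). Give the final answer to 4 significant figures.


D = 2349.8860 * 0.7600 / 1000
D = 1.786 m


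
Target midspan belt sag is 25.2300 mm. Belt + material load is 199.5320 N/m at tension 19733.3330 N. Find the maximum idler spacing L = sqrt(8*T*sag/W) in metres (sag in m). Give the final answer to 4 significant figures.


sag = 25.2300/1000 = 0.025230 m
L = sqrt(8 * 19733.3330 * 0.025230 / 199.5320)
L = 4.468 m


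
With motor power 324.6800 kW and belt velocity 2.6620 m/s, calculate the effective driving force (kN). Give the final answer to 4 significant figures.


Te = P / v = 324.6800 / 2.6620
Te = 122.0 kN


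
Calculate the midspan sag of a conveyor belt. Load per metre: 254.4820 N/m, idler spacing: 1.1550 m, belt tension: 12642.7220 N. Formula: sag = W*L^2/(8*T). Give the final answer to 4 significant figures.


sag = 254.4820 * 1.1550^2 / (8 * 12642.7220)
sag = 0.003357 m


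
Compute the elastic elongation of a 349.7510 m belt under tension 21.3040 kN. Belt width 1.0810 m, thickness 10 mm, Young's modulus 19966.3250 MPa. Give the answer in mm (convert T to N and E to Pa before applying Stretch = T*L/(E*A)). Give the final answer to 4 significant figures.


A = 1.0810 * 0.01 = 0.01081 m^2
Stretch = 21.3040*1000 * 349.7510 / (19966.3250e6 * 0.01081) * 1000
Stretch = 34.52 mm


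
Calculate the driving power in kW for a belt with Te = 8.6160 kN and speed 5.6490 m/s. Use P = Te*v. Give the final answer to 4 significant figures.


P = Te * v = 8.6160 * 5.6490
P = 48.67 kW


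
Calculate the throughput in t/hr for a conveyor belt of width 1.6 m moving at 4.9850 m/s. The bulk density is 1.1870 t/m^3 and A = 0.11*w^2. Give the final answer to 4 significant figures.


A = 0.11 * 1.6^2 = 0.2816 m^2
C = 0.2816 * 4.9850 * 1.1870 * 3600
C = 5999 t/hr


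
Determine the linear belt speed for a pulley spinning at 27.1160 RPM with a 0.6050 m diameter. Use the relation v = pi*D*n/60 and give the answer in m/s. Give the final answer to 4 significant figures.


v = pi * 0.6050 * 27.1160 / 60
v = 0.8590 m/s


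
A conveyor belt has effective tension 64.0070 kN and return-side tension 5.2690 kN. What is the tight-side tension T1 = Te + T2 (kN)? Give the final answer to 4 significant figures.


T1 = Te + T2 = 64.0070 + 5.2690
T1 = 69.28 kN


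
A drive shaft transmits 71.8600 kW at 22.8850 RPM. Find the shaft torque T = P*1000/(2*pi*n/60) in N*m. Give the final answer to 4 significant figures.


omega = 2*pi*22.8850/60 = 2.39651 rad/s
T = 71.8600*1000 / 2.39651
T = 29990 N*m


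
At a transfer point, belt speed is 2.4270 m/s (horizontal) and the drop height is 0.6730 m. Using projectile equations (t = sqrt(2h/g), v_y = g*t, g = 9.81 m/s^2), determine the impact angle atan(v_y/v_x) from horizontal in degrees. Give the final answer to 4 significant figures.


t = sqrt(2*0.6730/9.81) = 0.370415 s
v_y = 9.81 * 0.370415 = 3.63377 m/s
angle = atan(3.63377 / 2.4270) = 56.26 deg


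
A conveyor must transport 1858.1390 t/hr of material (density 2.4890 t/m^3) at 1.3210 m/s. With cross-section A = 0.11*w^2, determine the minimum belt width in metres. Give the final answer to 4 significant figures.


A_req = 1858.1390 / (1.3210 * 2.4890 * 3600) = 0.156981 m^2
w = sqrt(0.156981 / 0.11)
w = 1.195 m


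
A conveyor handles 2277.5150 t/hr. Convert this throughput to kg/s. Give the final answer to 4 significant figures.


m_dot = 2277.5150 * 1000 / 3600
m_dot = 632.6 kg/s


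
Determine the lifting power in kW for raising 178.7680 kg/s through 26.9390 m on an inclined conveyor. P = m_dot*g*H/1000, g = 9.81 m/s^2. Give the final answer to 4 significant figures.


P = 178.7680 * 9.81 * 26.9390 / 1000
P = 47.24 kW


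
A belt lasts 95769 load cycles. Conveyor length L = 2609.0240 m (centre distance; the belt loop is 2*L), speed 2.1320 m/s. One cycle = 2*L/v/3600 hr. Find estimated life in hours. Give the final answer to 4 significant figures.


cycle_time = 2 * 2609.0240 / 2.1320 / 3600 = 0.679858 hr
life = 95769 * 0.679858 = 65110 hours


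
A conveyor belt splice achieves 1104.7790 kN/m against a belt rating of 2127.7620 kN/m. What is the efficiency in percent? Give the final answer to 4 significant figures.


Eff = 1104.7790 / 2127.7620 * 100
Eff = 51.92 %


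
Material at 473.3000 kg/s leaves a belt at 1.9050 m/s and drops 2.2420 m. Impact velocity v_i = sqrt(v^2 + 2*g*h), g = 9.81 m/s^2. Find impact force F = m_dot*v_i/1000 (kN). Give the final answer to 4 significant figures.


v_i = sqrt(1.9050^2 + 2*9.81*2.2420) = 6.90051 m/s
F = 473.3000 * 6.90051 / 1000
F = 3.266 kN


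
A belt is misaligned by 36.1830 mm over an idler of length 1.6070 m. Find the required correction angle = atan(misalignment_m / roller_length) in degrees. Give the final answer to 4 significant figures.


misalign_m = 36.1830 / 1000 = 0.036183 m
angle = atan(0.036183 / 1.6070)
angle = 1.290 deg


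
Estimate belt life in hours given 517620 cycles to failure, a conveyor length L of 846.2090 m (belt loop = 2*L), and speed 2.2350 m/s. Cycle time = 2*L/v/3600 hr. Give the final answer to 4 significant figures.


cycle_time = 2 * 846.2090 / 2.2350 / 3600 = 0.210343 hr
life = 517620 * 0.210343 = 108900 hours


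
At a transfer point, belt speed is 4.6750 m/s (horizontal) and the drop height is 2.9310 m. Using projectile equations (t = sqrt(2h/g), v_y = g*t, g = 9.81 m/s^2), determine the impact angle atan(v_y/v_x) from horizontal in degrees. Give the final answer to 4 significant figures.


t = sqrt(2*2.9310/9.81) = 0.773016 s
v_y = 9.81 * 0.773016 = 7.58329 m/s
angle = atan(7.58329 / 4.6750) = 58.35 deg


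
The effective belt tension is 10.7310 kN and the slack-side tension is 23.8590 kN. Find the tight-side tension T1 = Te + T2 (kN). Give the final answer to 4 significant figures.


T1 = Te + T2 = 10.7310 + 23.8590
T1 = 34.59 kN


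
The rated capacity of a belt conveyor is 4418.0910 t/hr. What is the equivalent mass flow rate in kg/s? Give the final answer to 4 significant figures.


m_dot = 4418.0910 * 1000 / 3600
m_dot = 1227 kg/s


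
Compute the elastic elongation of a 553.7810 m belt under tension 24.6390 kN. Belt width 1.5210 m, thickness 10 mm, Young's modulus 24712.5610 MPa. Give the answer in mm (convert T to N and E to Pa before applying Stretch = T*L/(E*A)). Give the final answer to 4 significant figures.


A = 1.5210 * 0.01 = 0.01521 m^2
Stretch = 24.6390*1000 * 553.7810 / (24712.5610e6 * 0.01521) * 1000
Stretch = 36.30 mm


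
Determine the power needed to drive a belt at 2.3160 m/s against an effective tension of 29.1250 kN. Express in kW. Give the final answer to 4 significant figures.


P = Te * v = 29.1250 * 2.3160
P = 67.45 kW


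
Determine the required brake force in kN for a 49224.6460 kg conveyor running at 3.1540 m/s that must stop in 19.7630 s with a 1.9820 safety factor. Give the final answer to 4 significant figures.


F = 49224.6460 * 3.1540 / 19.7630 * 1.9820 / 1000
F = 15.57 kN


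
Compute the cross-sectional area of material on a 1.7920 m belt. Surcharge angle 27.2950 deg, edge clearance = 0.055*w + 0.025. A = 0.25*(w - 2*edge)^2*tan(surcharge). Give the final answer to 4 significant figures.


edge = 0.055*1.7920 + 0.025 = 0.12356 m
ew = 1.7920 - 2*0.12356 = 1.54488 m
A = 0.25 * 1.54488^2 * tan(27.2950 deg)
A = 0.3079 m^2


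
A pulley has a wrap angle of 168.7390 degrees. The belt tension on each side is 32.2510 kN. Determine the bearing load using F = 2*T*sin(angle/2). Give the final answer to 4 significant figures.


F = 2 * 32.2510 * sin(168.7390/2 deg)
F = 64.19 kN


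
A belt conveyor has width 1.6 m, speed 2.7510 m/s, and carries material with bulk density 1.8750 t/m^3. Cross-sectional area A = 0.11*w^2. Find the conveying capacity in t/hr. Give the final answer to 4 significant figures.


A = 0.11 * 1.6^2 = 0.2816 m^2
C = 0.2816 * 2.7510 * 1.8750 * 3600
C = 5229 t/hr


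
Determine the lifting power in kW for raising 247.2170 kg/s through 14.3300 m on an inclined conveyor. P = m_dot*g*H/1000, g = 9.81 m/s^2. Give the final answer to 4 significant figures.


P = 247.2170 * 9.81 * 14.3300 / 1000
P = 34.75 kW


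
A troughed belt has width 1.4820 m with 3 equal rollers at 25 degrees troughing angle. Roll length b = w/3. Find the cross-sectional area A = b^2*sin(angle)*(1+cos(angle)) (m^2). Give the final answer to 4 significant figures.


b = 1.4820/3 = 0.494 m
A = 0.494^2 * sin(25 deg) * (1 + cos(25 deg))
A = 0.1966 m^2


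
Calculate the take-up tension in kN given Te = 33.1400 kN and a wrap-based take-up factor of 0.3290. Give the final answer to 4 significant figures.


T_tu = 33.1400 * 0.3290
T_tu = 10.90 kN


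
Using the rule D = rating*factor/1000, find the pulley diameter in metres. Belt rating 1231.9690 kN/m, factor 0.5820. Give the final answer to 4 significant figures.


D = 1231.9690 * 0.5820 / 1000
D = 0.7170 m


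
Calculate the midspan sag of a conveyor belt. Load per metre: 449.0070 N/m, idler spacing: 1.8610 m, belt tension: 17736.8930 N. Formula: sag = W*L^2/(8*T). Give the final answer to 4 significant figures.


sag = 449.0070 * 1.8610^2 / (8 * 17736.8930)
sag = 0.01096 m


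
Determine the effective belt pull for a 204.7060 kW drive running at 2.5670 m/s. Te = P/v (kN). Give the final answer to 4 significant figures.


Te = P / v = 204.7060 / 2.5670
Te = 79.75 kN


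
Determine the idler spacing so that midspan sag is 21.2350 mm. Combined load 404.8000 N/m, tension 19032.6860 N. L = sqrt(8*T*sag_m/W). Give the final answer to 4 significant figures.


sag = 21.2350/1000 = 0.021235 m
L = sqrt(8 * 19032.6860 * 0.021235 / 404.8000)
L = 2.826 m


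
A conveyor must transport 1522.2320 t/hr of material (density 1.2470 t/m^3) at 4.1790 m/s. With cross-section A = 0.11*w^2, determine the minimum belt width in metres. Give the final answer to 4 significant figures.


A_req = 1522.2320 / (4.1790 * 1.2470 * 3600) = 0.0811408 m^2
w = sqrt(0.0811408 / 0.11)
w = 0.8589 m


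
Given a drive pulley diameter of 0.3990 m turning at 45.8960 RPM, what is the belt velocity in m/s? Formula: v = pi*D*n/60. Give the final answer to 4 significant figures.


v = pi * 0.3990 * 45.8960 / 60
v = 0.9588 m/s


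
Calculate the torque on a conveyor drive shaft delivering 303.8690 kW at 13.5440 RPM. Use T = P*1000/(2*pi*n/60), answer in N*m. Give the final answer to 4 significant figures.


omega = 2*pi*13.5440/60 = 1.41832 rad/s
T = 303.8690*1000 / 1.41832
T = 214200 N*m


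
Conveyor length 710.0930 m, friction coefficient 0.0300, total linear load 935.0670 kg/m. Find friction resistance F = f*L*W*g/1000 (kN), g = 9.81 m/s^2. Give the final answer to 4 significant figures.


F = 0.0300 * 710.0930 * 935.0670 * 9.81 / 1000
F = 195.4 kN


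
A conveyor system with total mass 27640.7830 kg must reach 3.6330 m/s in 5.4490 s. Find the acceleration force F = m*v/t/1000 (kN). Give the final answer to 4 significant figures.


F = 27640.7830 * 3.6330 / 5.4490 / 1000
F = 18.43 kN


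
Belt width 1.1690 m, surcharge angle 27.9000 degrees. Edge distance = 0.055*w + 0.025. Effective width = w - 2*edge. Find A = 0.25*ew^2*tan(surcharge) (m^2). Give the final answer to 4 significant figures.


edge = 0.055*1.1690 + 0.025 = 0.089295 m
ew = 1.1690 - 2*0.089295 = 0.99041 m
A = 0.25 * 0.99041^2 * tan(27.9000 deg)
A = 0.1298 m^2


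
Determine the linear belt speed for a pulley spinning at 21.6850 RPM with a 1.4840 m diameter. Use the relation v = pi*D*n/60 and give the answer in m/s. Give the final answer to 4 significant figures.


v = pi * 1.4840 * 21.6850 / 60
v = 1.685 m/s


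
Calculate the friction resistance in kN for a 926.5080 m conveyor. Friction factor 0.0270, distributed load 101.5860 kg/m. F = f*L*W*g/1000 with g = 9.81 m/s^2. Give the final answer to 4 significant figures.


F = 0.0270 * 926.5080 * 101.5860 * 9.81 / 1000
F = 24.93 kN


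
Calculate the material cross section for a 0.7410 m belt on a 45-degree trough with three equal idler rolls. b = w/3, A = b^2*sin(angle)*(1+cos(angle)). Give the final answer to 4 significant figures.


b = 0.7410/3 = 0.247 m
A = 0.247^2 * sin(45 deg) * (1 + cos(45 deg))
A = 0.07364 m^2


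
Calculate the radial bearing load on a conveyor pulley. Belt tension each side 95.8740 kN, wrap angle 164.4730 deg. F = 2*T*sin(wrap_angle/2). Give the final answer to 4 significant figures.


F = 2 * 95.8740 * sin(164.4730/2 deg)
F = 190.0 kN


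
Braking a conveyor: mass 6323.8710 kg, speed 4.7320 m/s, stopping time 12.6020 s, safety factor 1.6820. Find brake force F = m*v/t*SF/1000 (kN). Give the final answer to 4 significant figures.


F = 6323.8710 * 4.7320 / 12.6020 * 1.6820 / 1000
F = 3.994 kN


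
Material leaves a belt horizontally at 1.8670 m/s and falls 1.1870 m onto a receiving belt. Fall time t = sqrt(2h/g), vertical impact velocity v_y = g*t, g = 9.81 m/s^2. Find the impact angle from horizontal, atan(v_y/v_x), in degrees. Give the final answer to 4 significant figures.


t = sqrt(2*1.1870/9.81) = 0.491933 s
v_y = 9.81 * 0.491933 = 4.82586 m/s
angle = atan(4.82586 / 1.8670) = 68.85 deg


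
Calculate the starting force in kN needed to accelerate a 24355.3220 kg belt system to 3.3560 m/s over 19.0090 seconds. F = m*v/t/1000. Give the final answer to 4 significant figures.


F = 24355.3220 * 3.3560 / 19.0090 / 1000
F = 4.300 kN


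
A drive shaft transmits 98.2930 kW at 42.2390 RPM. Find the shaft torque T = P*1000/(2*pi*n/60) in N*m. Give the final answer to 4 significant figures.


omega = 2*pi*42.2390/60 = 4.42326 rad/s
T = 98.2930*1000 / 4.42326
T = 22220 N*m


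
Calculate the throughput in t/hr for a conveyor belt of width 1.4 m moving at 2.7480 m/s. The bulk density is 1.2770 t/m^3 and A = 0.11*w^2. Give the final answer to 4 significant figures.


A = 0.11 * 1.4^2 = 0.2156 m^2
C = 0.2156 * 2.7480 * 1.2770 * 3600
C = 2724 t/hr


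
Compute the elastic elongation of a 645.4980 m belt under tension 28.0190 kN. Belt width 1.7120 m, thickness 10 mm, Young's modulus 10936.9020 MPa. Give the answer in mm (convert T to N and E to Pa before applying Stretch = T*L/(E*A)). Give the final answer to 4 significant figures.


A = 1.7120 * 0.01 = 0.01712 m^2
Stretch = 28.0190*1000 * 645.4980 / (10936.9020e6 * 0.01712) * 1000
Stretch = 96.59 mm


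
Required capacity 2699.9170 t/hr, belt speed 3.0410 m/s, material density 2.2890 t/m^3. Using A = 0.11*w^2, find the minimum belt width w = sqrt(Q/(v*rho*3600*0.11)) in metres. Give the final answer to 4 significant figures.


A_req = 2699.9170 / (3.0410 * 2.2890 * 3600) = 0.107742 m^2
w = sqrt(0.107742 / 0.11)
w = 0.9897 m


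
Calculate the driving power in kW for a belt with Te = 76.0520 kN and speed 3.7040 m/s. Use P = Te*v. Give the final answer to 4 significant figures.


P = Te * v = 76.0520 * 3.7040
P = 281.7 kW


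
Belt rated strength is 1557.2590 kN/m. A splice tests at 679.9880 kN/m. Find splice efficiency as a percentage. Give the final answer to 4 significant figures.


Eff = 679.9880 / 1557.2590 * 100
Eff = 43.67 %


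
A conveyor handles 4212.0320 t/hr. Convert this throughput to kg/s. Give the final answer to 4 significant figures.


m_dot = 4212.0320 * 1000 / 3600
m_dot = 1170 kg/s


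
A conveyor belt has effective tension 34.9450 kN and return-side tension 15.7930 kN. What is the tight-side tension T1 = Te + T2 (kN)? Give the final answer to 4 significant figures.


T1 = Te + T2 = 34.9450 + 15.7930
T1 = 50.74 kN


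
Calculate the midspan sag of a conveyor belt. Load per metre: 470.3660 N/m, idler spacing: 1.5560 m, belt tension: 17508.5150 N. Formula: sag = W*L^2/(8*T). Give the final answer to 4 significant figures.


sag = 470.3660 * 1.5560^2 / (8 * 17508.5150)
sag = 0.008130 m


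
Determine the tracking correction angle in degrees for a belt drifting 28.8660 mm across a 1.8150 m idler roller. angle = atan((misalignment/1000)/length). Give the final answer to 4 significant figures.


misalign_m = 28.8660 / 1000 = 0.028866 m
angle = atan(0.028866 / 1.8150)
angle = 0.9112 deg


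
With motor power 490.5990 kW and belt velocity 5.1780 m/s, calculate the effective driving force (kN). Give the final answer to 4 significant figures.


Te = P / v = 490.5990 / 5.1780
Te = 94.75 kN


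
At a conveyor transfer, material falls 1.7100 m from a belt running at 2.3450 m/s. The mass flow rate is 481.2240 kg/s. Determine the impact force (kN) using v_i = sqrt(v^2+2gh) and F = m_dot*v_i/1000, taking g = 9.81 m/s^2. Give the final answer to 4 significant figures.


v_i = sqrt(2.3450^2 + 2*9.81*1.7100) = 6.24894 m/s
F = 481.2240 * 6.24894 / 1000
F = 3.007 kN


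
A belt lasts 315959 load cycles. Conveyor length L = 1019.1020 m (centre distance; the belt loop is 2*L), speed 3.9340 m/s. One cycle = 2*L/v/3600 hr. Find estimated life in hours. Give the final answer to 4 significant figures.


cycle_time = 2 * 1019.1020 / 3.9340 / 3600 = 0.143917 hr
life = 315959 * 0.143917 = 45470 hours


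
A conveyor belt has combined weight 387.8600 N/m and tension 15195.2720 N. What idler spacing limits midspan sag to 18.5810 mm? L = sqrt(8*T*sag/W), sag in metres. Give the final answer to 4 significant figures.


sag = 18.5810/1000 = 0.018581 m
L = sqrt(8 * 15195.2720 * 0.018581 / 387.8600)
L = 2.413 m


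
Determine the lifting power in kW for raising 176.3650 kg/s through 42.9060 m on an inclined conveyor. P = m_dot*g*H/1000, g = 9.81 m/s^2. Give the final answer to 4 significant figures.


P = 176.3650 * 9.81 * 42.9060 / 1000
P = 74.23 kW


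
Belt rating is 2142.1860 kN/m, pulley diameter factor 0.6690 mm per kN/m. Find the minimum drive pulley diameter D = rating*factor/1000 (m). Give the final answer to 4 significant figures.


D = 2142.1860 * 0.6690 / 1000
D = 1.433 m


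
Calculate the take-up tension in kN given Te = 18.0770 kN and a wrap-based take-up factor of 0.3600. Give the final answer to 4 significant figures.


T_tu = 18.0770 * 0.3600
T_tu = 6.508 kN


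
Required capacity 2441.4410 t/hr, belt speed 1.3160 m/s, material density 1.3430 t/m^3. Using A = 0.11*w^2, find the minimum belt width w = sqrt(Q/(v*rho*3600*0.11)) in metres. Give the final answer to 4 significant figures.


A_req = 2441.4410 / (1.3160 * 1.3430 * 3600) = 0.383718 m^2
w = sqrt(0.383718 / 0.11)
w = 1.868 m


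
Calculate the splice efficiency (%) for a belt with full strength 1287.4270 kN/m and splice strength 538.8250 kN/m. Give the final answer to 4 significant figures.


Eff = 538.8250 / 1287.4270 * 100
Eff = 41.85 %


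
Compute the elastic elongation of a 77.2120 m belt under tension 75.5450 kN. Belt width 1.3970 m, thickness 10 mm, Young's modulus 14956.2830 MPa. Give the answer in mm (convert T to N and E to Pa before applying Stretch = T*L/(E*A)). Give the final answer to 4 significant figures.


A = 1.3970 * 0.01 = 0.01397 m^2
Stretch = 75.5450*1000 * 77.2120 / (14956.2830e6 * 0.01397) * 1000
Stretch = 27.92 mm


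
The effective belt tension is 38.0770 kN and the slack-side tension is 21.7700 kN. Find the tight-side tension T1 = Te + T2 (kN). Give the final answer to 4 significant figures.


T1 = Te + T2 = 38.0770 + 21.7700
T1 = 59.85 kN


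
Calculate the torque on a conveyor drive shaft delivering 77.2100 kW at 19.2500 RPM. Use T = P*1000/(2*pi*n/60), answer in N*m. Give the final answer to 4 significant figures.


omega = 2*pi*19.2500/60 = 2.01586 rad/s
T = 77.2100*1000 / 2.01586
T = 38300 N*m


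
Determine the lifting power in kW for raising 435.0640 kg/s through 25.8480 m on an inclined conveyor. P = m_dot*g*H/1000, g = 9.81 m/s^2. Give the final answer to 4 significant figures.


P = 435.0640 * 9.81 * 25.8480 / 1000
P = 110.3 kW


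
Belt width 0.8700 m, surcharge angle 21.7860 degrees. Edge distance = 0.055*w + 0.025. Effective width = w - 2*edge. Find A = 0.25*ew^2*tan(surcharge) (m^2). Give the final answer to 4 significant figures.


edge = 0.055*0.8700 + 0.025 = 0.07285 m
ew = 0.8700 - 2*0.07285 = 0.7243 m
A = 0.25 * 0.7243^2 * tan(21.7860 deg)
A = 0.05242 m^2


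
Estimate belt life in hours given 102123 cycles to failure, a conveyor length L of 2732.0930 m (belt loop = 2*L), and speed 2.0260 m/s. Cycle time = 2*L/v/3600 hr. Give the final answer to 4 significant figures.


cycle_time = 2 * 2732.0930 / 2.0260 / 3600 = 0.749175 hr
life = 102123 * 0.749175 = 76510 hours


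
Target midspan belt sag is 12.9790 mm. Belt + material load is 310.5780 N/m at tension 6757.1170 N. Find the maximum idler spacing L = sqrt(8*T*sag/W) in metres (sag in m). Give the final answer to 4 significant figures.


sag = 12.9790/1000 = 0.012979 m
L = sqrt(8 * 6757.1170 * 0.012979 / 310.5780)
L = 1.503 m


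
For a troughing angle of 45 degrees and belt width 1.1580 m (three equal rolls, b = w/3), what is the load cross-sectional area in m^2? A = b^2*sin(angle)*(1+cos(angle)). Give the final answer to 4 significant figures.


b = 1.1580/3 = 0.386 m
A = 0.386^2 * sin(45 deg) * (1 + cos(45 deg))
A = 0.1799 m^2


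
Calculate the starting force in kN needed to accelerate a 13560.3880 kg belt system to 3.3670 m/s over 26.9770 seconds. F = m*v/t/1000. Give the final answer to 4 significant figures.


F = 13560.3880 * 3.3670 / 26.9770 / 1000
F = 1.692 kN


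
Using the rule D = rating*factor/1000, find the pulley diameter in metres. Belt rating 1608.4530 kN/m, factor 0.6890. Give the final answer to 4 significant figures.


D = 1608.4530 * 0.6890 / 1000
D = 1.108 m


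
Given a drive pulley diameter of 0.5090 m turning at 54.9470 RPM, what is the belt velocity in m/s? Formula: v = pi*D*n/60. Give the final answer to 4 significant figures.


v = pi * 0.5090 * 54.9470 / 60
v = 1.464 m/s


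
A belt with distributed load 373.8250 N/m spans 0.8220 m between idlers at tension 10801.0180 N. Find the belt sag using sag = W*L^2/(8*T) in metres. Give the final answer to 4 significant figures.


sag = 373.8250 * 0.8220^2 / (8 * 10801.0180)
sag = 0.002923 m


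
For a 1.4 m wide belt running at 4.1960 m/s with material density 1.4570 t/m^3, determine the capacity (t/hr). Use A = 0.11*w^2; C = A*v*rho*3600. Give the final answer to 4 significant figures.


A = 0.11 * 1.4^2 = 0.2156 m^2
C = 0.2156 * 4.1960 * 1.4570 * 3600
C = 4745 t/hr


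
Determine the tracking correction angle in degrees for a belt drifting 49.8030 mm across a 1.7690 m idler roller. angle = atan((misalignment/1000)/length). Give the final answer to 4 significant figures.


misalign_m = 49.8030 / 1000 = 0.049803 m
angle = atan(0.049803 / 1.7690)
angle = 1.613 deg


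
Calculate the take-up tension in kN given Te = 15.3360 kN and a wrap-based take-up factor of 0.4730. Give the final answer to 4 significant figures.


T_tu = 15.3360 * 0.4730
T_tu = 7.254 kN


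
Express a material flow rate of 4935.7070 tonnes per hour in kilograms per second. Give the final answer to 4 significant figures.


m_dot = 4935.7070 * 1000 / 3600
m_dot = 1371 kg/s


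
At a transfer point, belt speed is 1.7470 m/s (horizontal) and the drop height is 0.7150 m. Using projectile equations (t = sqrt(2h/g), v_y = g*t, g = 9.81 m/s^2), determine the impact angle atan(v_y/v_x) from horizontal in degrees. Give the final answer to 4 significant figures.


t = sqrt(2*0.7150/9.81) = 0.381798 s
v_y = 9.81 * 0.381798 = 3.74544 m/s
angle = atan(3.74544 / 1.7470) = 64.99 deg


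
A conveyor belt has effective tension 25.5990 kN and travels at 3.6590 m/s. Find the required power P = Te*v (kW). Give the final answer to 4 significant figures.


P = Te * v = 25.5990 * 3.6590
P = 93.67 kW


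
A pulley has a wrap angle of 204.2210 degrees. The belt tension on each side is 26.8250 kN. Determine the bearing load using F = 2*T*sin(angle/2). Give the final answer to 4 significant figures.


F = 2 * 26.8250 * sin(204.2210/2 deg)
F = 52.46 kN


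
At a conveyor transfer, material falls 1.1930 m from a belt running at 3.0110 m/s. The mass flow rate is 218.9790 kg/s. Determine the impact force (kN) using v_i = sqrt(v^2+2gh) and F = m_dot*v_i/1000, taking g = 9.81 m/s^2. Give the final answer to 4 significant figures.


v_i = sqrt(3.0110^2 + 2*9.81*1.1930) = 5.69849 m/s
F = 218.9790 * 5.69849 / 1000
F = 1.248 kN


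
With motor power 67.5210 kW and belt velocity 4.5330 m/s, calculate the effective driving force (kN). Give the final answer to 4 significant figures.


Te = P / v = 67.5210 / 4.5330
Te = 14.90 kN


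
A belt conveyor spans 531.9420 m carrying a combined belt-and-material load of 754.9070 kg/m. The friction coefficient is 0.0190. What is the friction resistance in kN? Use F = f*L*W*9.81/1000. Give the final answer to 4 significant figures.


F = 0.0190 * 531.9420 * 754.9070 * 9.81 / 1000
F = 74.85 kN


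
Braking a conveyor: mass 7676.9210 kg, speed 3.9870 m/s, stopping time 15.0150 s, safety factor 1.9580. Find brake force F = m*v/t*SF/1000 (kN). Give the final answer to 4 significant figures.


F = 7676.9210 * 3.9870 / 15.0150 * 1.9580 / 1000
F = 3.991 kN


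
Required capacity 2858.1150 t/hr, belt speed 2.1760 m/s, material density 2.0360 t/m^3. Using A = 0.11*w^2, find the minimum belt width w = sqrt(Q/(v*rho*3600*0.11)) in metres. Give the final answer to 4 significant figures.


A_req = 2858.1150 / (2.1760 * 2.0360 * 3600) = 0.179201 m^2
w = sqrt(0.179201 / 0.11)
w = 1.276 m


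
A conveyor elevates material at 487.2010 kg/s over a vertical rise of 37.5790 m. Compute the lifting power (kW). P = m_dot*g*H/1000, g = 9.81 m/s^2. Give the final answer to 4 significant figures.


P = 487.2010 * 9.81 * 37.5790 / 1000
P = 179.6 kW


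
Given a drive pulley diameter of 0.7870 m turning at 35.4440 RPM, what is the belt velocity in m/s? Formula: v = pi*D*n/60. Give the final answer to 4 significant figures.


v = pi * 0.7870 * 35.4440 / 60
v = 1.461 m/s


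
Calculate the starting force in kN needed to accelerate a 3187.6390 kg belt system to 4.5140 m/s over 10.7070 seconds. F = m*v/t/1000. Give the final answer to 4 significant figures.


F = 3187.6390 * 4.5140 / 10.7070 / 1000
F = 1.344 kN


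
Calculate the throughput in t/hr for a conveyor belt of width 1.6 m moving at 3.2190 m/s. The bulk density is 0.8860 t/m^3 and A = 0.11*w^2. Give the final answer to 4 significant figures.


A = 0.11 * 1.6^2 = 0.2816 m^2
C = 0.2816 * 3.2190 * 0.8860 * 3600
C = 2891 t/hr


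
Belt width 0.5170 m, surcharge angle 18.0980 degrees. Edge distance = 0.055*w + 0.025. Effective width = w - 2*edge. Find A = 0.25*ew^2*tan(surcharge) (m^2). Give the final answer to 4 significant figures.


edge = 0.055*0.5170 + 0.025 = 0.053435 m
ew = 0.5170 - 2*0.053435 = 0.41013 m
A = 0.25 * 0.41013^2 * tan(18.0980 deg)
A = 0.01374 m^2


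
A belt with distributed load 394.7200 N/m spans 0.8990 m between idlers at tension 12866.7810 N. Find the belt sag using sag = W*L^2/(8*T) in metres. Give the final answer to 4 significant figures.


sag = 394.7200 * 0.8990^2 / (8 * 12866.7810)
sag = 0.003099 m


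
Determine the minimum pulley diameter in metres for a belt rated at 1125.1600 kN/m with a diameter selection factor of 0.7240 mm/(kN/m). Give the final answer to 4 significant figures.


D = 1125.1600 * 0.7240 / 1000
D = 0.8146 m


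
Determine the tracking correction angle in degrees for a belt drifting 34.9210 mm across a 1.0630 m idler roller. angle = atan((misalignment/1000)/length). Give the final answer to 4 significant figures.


misalign_m = 34.9210 / 1000 = 0.034921 m
angle = atan(0.034921 / 1.0630)
angle = 1.882 deg


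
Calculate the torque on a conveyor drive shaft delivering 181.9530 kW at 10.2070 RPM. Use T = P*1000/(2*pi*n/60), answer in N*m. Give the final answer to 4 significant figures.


omega = 2*pi*10.2070/60 = 1.06887 rad/s
T = 181.9530*1000 / 1.06887
T = 170200 N*m


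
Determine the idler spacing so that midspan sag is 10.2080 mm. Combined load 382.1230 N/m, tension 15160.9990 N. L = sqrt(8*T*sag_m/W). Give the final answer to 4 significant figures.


sag = 10.2080/1000 = 0.010208 m
L = sqrt(8 * 15160.9990 * 0.010208 / 382.1230)
L = 1.800 m


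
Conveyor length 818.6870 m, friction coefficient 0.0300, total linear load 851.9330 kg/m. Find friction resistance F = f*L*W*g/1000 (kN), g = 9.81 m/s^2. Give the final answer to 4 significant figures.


F = 0.0300 * 818.6870 * 851.9330 * 9.81 / 1000
F = 205.3 kN


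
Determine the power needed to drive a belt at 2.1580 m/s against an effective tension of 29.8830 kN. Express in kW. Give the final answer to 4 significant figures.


P = Te * v = 29.8830 * 2.1580
P = 64.49 kW


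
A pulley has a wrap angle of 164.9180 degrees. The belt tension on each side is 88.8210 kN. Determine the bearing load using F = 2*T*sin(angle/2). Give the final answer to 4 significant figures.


F = 2 * 88.8210 * sin(164.9180/2 deg)
F = 176.1 kN


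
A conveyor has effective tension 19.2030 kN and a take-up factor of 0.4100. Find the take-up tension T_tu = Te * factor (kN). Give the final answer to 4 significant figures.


T_tu = 19.2030 * 0.4100
T_tu = 7.873 kN


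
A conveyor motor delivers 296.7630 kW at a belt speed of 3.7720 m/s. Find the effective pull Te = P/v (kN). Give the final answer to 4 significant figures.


Te = P / v = 296.7630 / 3.7720
Te = 78.68 kN


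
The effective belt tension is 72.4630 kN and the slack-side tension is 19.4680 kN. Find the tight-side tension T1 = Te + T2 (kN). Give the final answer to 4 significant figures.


T1 = Te + T2 = 72.4630 + 19.4680
T1 = 91.93 kN


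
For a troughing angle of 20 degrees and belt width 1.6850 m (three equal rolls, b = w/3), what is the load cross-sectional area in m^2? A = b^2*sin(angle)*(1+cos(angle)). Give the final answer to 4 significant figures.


b = 1.6850/3 = 0.561667 m
A = 0.561667^2 * sin(20 deg) * (1 + cos(20 deg))
A = 0.2093 m^2


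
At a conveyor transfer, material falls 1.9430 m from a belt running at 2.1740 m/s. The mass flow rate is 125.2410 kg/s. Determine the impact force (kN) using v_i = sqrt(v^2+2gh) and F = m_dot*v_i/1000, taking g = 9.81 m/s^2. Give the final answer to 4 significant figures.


v_i = sqrt(2.1740^2 + 2*9.81*1.9430) = 6.54583 m/s
F = 125.2410 * 6.54583 / 1000
F = 0.8198 kN


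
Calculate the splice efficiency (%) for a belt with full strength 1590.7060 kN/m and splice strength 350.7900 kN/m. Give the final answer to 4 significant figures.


Eff = 350.7900 / 1590.7060 * 100
Eff = 22.05 %


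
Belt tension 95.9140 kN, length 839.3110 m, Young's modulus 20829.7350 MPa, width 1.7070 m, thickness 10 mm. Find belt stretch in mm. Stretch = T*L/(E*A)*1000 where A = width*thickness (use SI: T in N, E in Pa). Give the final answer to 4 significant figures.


A = 1.7070 * 0.01 = 0.01707 m^2
Stretch = 95.9140*1000 * 839.3110 / (20829.7350e6 * 0.01707) * 1000
Stretch = 226.4 mm


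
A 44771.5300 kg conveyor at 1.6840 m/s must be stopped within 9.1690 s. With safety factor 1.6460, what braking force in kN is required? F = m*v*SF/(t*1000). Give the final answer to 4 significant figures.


F = 44771.5300 * 1.6840 / 9.1690 * 1.6460 / 1000
F = 13.53 kN


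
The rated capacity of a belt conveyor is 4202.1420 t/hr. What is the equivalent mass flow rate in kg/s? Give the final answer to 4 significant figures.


m_dot = 4202.1420 * 1000 / 3600
m_dot = 1167 kg/s


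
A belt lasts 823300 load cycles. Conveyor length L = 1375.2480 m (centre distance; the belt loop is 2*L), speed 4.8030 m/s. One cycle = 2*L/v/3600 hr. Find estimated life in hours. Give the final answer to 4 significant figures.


cycle_time = 2 * 1375.2480 / 4.8030 / 3600 = 0.159073 hr
life = 823300 * 0.159073 = 131000 hours
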